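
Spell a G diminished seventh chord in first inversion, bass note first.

Bb, Db, Fb, G

G diminished seventh is G–Bb–Db–Fb. First inversion puts the third (Bb) in the bass, with the remaining tones above: Bb, Db, Fb, G.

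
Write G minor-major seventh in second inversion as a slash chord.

Second inversion of G minor-major seventh has the fifth (D) in the bass. As a slash chord: Gm(maj7)/D.

Gm(maj7)/D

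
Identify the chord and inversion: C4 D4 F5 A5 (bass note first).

Reducing to letter names: C, D, F, A. These stack in thirds as D–F–A–C — a D minor seventh chord.
With the seventh (C) in the bass, the chord is in third inversion (figured bass 4/2).

D minor seventh, third inversion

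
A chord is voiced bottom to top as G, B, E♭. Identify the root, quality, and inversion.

Eb augmented, first inversion

Reducing to letter names: G, B, Eb. These stack in thirds as Eb–G–B — an Eb augmented triad.
G is the third of Eb augmented; third in the bass means first inversion (figured bass 6).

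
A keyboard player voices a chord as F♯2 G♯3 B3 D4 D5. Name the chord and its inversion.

G# half-diminished seventh, third inversion

The pitch classes F#, G#, B, D arrange in thirds as G#–B–D–F#: a G# half-diminished seventh chord.
F# is the seventh of G# half-diminished seventh; seventh in the bass means third inversion (figured bass 4/2).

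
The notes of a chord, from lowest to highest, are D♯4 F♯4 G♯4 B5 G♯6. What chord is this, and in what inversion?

The pitch classes D#, F#, G#, B arrange in thirds as G#–B–D#–F#: a G# minor seventh chord.
The lowest note is D#, the fifth of the chord, so this is second inversion (figured bass 4/3).

G# minor seventh, second inversion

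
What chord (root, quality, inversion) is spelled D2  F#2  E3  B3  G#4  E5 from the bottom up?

The pitch classes D, F#, E, B, G# arrange in thirds as E–G#–B–D–F#: an E dominant ninth chord.
The lowest note is D, the seventh of the chord, so this is third inversion.

E dominant ninth, third inversion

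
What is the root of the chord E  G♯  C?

E, G#, C are the tones of a C augmented triad (C–E–G#), making C the root.

C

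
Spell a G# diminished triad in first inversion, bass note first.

B, D, G#

The chord tones are G#–B–D. With the third (B) lowest for first inversion: B, D, G#.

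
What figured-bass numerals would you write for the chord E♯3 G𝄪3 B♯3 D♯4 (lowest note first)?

The notes E#, G##, B#, D# stack in thirds as E#–G##–B#–D# — an E# dominant seventh chord. The bass E# is the root, so this is root position: figured 7.

7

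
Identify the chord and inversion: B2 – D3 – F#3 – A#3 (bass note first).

B minor-major seventh, root position

The pitch classes B, D, F#, A# arrange in thirds as B–D–F#–A#: a B minor-major seventh chord.
The lowest note is B, the root of the chord, so this is root position (figured bass 7).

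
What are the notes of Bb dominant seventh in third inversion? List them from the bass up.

Spelling Bb dominant seventh: Bb–D–F–Ab. In third inversion the seventh is bass, giving Ab, Bb, D, F from the bottom.

Ab, Bb, D, F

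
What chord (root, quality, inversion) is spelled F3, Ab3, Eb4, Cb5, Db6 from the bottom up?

The pitch classes F, Ab, Eb, Cb, Db arrange in thirds as Db–F–Ab–Cb–Eb: a Db dominant ninth chord.
With the third (F) in the bass, the chord is in first inversion.

Db dominant ninth, first inversion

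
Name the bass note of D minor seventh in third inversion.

C

In third inversion the seventh is lowest. For D minor seventh (D–F–A–C) that is C.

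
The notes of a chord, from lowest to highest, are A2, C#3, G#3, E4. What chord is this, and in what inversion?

The distinct note names are A, C#, G#, E. Stacked in thirds they read A–C#–E–G#, which is a major seventh chord on A.
With the root (A) in the bass, the chord is in root position (figured bass 7).

A major seventh, root position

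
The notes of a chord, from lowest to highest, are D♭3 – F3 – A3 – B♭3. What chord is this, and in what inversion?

Bb minor-major seventh, first inversion

The distinct note names are Db, F, A, Bb. Stacked in thirds they read Bb–Db–F–A, which is a minor-major seventh chord on Bb.
Db is the third of Bb minor-major seventh; third in the bass means first inversion (figured bass 6/5).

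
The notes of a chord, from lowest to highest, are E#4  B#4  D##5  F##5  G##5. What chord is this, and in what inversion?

E# major ninth, root position

The pitch classes E#, B#, D##, F##, G## arrange in thirds as E#–G##–B#–D##–F##: an E# major ninth chord.
The lowest note is E#, the root of the chord, so this is root position.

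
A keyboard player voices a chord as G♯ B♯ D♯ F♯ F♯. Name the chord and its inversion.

G# dominant seventh, root position

The pitch classes G#, B#, D#, F# arrange in thirds as G#–B#–D#–F#: a G# dominant seventh chord.
G# is the root of G# dominant seventh; root in the bass means root position (figured bass 7).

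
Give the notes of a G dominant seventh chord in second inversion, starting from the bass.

D, F, G, B

The chord tones are G–B–D–F. With the fifth (D) lowest for second inversion: D, F, G, B.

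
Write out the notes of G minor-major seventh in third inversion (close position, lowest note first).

F#, G, Bb, D

Spelling G minor-major seventh: G–Bb–D–F#. In third inversion the seventh is bass, giving F#, G, Bb, D from the bottom.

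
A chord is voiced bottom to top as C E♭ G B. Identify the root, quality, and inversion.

C minor-major seventh, root position

The distinct note names are C, Eb, G, B. Stacked in thirds they read C–Eb–G–B, which is a minor-major seventh chord on C.
The lowest note is C, the root of the chord, so this is root position (figured bass 7).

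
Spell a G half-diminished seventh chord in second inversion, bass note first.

Db, F, G, Bb

G half-diminished seventh is G–Bb–Db–F. Second inversion puts the fifth (Db) in the bass, with the remaining tones above: Db, F, G, Bb.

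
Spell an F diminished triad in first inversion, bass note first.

The chord tones are F–Ab–Cb. With the third (Ab) lowest for first inversion: Ab, Cb, F.

Ab, Cb, F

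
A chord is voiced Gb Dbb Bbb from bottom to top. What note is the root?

Gb, Dbb, Bbb are the tones of a Gb diminished triad (Gb–Bbb–Dbb), making Gb the root.

Gb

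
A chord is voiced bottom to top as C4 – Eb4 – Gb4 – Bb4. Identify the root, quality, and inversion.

The distinct note names are C, Eb, Gb, Bb. Stacked in thirds they read C–Eb–Gb–Bb, which is a half-diminished seventh chord on C.
The lowest note is C, the root of the chord, so this is root position (figured bass 7).

C half-diminished seventh, root position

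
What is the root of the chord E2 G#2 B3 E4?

Reordering E, G#, B into stacked thirds gives E–G#–B; the bottom of that stack, E, is the root.

E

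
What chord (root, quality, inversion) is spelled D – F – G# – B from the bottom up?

G# diminished seventh, second inversion

The distinct note names are D, F, G#, B. Stacked in thirds they read G#–B–D–F, which is a diminished seventh chord on G#.
The lowest note is D, the fifth of the chord, so this is second inversion (figured bass 4/3).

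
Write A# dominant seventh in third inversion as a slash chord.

Third inversion of A# dominant seventh has the seventh (G#) in the bass. As a slash chord: A#7/G#.

A#7/G#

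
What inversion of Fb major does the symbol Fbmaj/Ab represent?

Fbmaj/Ab means Fb major with Ab in the bass. Ab is the third of Fb major (Fb–Ab–Cb), so this is first inversion.

first inversion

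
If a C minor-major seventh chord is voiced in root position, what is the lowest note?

C minor-major seventh is C–Eb–G–B. Root position places the root in the bass: C.

C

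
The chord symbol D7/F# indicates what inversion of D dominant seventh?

first inversion

D7/F# means D dominant seventh with F# in the bass. F# is the third of D dominant seventh (D–F#–A–C), so this is first inversion.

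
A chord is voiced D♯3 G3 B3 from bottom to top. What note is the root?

D#, G, B are the tones of a G augmented triad (G–B–D#), making G the root.

G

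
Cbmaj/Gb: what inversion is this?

Cbmaj/Gb means Cb major with Gb in the bass. Gb is the fifth of Cb major (Cb–Eb–Gb), so this is second inversion.

second inversion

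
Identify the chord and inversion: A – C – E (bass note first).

A minor, root position

Reducing to letter names: A, C, E. These stack in thirds as A–C–E — an A minor triad.
With the root (A) in the bass, the chord is in root position (figured bass 5/3).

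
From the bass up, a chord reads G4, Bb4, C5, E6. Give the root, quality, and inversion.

C dominant seventh, second inversion

The distinct note names are G, Bb, C, E. Stacked in thirds they read C–E–G–Bb, which is a dominant seventh chord on C.
With the fifth (G) in the bass, the chord is in second inversion (figured bass 4/3).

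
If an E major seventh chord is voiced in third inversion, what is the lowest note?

D#

In third inversion the seventh is lowest. For E major seventh (E–G#–B–D#) that is D#.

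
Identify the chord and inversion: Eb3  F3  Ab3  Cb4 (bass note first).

The pitch classes Eb, F, Ab, Cb arrange in thirds as F–Ab–Cb–Eb: an F half-diminished seventh chord.
The lowest note is Eb, the seventh of the chord, so this is third inversion (figured bass 4/2).

F half-diminished seventh, third inversion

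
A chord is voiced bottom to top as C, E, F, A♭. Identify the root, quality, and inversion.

The pitch classes C, E, F, Ab arrange in thirds as F–Ab–C–E: an F minor-major seventh chord.
C is the fifth of F minor-major seventh; fifth in the bass means second inversion (figured bass 4/3).

F minor-major seventh, second inversion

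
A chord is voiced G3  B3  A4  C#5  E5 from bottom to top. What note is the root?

A

G, B, A, C#, E are the tones of an A dominant ninth chord (A–C#–E–G–B), making A the root.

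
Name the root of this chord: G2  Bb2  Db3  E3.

E

The distinct letter names are G, Bb, Db, E. Arranged as a stack of thirds they read E–G–Bb–Db, so E is the root (an E diminished seventh chord).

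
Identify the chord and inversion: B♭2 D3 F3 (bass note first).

Bb major, root position

Reducing to letter names: Bb, D, F. These stack in thirds as Bb–D–F — a Bb major triad.
The lowest note is Bb, the root of the chord, so this is root position (figured bass 5/3).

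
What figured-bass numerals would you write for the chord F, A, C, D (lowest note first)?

6/5

The notes F, A, C, D stack in thirds as D–F–A–C — a D minor seventh chord. The bass F is the third, so this is first inversion: figured 6/5.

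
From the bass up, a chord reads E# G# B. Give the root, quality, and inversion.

The pitch classes E#, G#, B arrange in thirds as E#–G#–B: an E# diminished triad.
The lowest note is E#, the root of the chord, so this is root position (figured bass 5/3).

E# diminished, root position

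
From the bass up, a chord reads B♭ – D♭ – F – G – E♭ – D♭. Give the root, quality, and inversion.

The pitch classes Bb, Db, F, G, Eb arrange in thirds as Eb–G–Bb–Db–F: an Eb dominant ninth chord.
Bb is the fifth of Eb dominant ninth; fifth in the bass means second inversion.

Eb dominant ninth, second inversion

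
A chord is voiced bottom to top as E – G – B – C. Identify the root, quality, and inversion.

C major seventh, first inversion

Reducing to letter names: E, G, B, C. These stack in thirds as C–E–G–B — a C major seventh chord.
With the third (E) in the bass, the chord is in first inversion (figured bass 6/5).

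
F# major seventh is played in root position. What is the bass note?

In root position the root is lowest. For F# major seventh (F#–A#–C#–E#) that is F#.

F#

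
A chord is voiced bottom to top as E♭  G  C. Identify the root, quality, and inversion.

The pitch classes Eb, G, C arrange in thirds as C–Eb–G: a C minor triad.
With the third (Eb) in the bass, the chord is in first inversion (figured bass 6).

C minor, first inversion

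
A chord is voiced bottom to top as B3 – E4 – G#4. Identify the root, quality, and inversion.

The pitch classes B, E, G# arrange in thirds as E–G#–B: an E major triad.
The lowest note is B, the fifth of the chord, so this is second inversion (figured bass 6/4).

E major, second inversion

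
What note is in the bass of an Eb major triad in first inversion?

G

In first inversion the third is lowest. For Eb major (Eb–G–Bb) that is G.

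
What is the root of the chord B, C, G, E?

C

The distinct letter names are B, C, G, E. Arranged as a stack of thirds they read C–E–G–B, so C is the root (a C major seventh chord).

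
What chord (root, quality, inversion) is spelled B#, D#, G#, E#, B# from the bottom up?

E# minor seventh, second inversion

The pitch classes B#, D#, G#, E# arrange in thirds as E#–G#–B#–D#: an E# minor seventh chord.
With the fifth (B#) in the bass, the chord is in second inversion (figured bass 4/3).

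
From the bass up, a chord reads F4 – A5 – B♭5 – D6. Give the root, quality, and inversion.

Bb major seventh, second inversion

The pitch classes F, A, Bb, D arrange in thirds as Bb–D–F–A: a Bb major seventh chord.
The lowest note is F, the fifth of the chord, so this is second inversion (figured bass 4/3).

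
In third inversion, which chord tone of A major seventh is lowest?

G#

In third inversion the seventh is lowest. For A major seventh (A–C#–E–G#) that is G#.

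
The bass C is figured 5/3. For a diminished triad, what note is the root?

C

The figures 5/3 mean the root of the chord is in the bass. If C is the root of a diminished triad, the root is C (chord tones C–Eb–Gb).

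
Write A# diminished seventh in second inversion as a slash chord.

Second inversion of A# diminished seventh has the fifth (E) in the bass. As a slash chord: A#dim7/E.

A#dim7/E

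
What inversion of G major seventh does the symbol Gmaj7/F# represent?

third inversion

Gmaj7/F# means G major seventh with F# in the bass. F# is the seventh of G major seventh (G–B–D–F#), so this is third inversion.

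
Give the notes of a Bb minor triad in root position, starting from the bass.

Bb, Db, F

Spelling Bb minor: Bb–Db–F. In root position the root is bass, giving Bb, Db, F from the bottom.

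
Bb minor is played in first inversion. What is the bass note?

Db

In first inversion the third is lowest. For Bb minor (Bb–Db–F) that is Db.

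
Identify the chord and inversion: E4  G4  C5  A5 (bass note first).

A minor seventh, second inversion

Reducing to letter names: E, G, C, A. These stack in thirds as A–C–E–G — an A minor seventh chord.
The lowest note is E, the fifth of the chord, so this is second inversion (figured bass 4/3).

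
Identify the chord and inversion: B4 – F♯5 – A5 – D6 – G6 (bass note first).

G major ninth, first inversion

The distinct note names are B, F#, A, D, G. Stacked in thirds they read G–B–D–F#–A, which is a major ninth chord on G.
The lowest note is B, the third of the chord, so this is first inversion.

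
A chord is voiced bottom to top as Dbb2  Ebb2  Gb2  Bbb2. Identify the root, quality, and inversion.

The pitch classes Dbb, Ebb, Gb, Bbb arrange in thirds as Ebb–Gb–Bbb–Dbb: an Ebb dominant seventh chord.
With the seventh (Dbb) in the bass, the chord is in third inversion (figured bass 4/2).

Ebb dominant seventh, third inversion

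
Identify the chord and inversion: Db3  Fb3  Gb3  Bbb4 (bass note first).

The distinct note names are Db, Fb, Gb, Bbb. Stacked in thirds they read Gb–Bbb–Db–Fb, which is a minor seventh chord on Gb.
Db is the fifth of Gb minor seventh; fifth in the bass means second inversion (figured bass 4/3).

Gb minor seventh, second inversion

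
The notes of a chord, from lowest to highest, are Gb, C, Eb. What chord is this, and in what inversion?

Reducing to letter names: Gb, C, Eb. These stack in thirds as C–Eb–Gb — a C diminished triad.
The lowest note is Gb, the fifth of the chord, so this is second inversion (figured bass 6/4).

C diminished, second inversion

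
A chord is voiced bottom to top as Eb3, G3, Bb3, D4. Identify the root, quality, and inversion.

Eb major seventh, root position

The distinct note names are Eb, G, Bb, D. Stacked in thirds they read Eb–G–Bb–D, which is a major seventh chord on Eb.
Eb is the root of Eb major seventh; root in the bass means root position (figured bass 7).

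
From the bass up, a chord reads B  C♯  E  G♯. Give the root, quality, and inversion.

The distinct note names are B, C#, E, G#. Stacked in thirds they read C#–E–G#–B, which is a minor seventh chord on C#.
B is the seventh of C# minor seventh; seventh in the bass means third inversion (figured bass 4/2).

C# minor seventh, third inversion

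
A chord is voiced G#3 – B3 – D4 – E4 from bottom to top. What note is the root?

The distinct letter names are G#, B, D, E. Arranged as a stack of thirds they read E–G#–B–D, so E is the root (an E dominant seventh chord).

E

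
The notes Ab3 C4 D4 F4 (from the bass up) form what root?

Reordering Ab, C, D, F into stacked thirds gives D–F–Ab–C; the bottom of that stack, D, is the root.

D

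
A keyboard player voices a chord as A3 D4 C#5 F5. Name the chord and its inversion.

Reducing to letter names: A, D, C#, F. These stack in thirds as D–F–A–C# — a D minor-major seventh chord.
With the fifth (A) in the bass, the chord is in second inversion (figured bass 4/3).

D minor-major seventh, second inversion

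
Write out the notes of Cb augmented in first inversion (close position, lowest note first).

Spelling Cb augmented: Cb–Eb–G. In first inversion the third is bass, giving Eb, G, Cb from the bottom.

Eb, G, Cb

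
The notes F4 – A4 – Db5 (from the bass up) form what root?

Db

The distinct letter names are F, A, Db. Arranged as a stack of thirds they read Db–F–A, so Db is the root (a Db augmented triad).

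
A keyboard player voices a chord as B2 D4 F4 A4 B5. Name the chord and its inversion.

B half-diminished seventh, root position

Reducing to letter names: B, D, F, A. These stack in thirds as B–D–F–A — a B half-diminished seventh chord.
B is the root of B half-diminished seventh; root in the bass means root position (figured bass 7).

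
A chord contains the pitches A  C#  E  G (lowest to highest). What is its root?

Reordering A, C#, E, G into stacked thirds gives A–C#–E–G; the bottom of that stack, A, is the root.

A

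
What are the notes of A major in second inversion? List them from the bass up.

Spelling A major: A–C#–E. In second inversion the fifth is bass, giving E, A, C# from the bottom.

E, A, C#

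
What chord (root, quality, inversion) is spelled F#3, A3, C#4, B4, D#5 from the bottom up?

Reducing to letter names: F#, A, C#, B, D#. These stack in thirds as B–D#–F#–A–C# — a B dominant ninth chord.
F# is the fifth of B dominant ninth; fifth in the bass means second inversion.

B dominant ninth, second inversion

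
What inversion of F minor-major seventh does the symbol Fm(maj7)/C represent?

second inversion

Fm(maj7)/C means F minor-major seventh with C in the bass. C is the fifth of F minor-major seventh (F–Ab–C–E), so this is second inversion.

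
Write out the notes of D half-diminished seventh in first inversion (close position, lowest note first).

The chord tones are D–F–Ab–C. With the third (F) lowest for first inversion: F, Ab, C, D.

F, Ab, C, D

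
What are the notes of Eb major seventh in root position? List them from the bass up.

Spelling Eb major seventh: Eb–G–Bb–D. In root position the root is bass, giving Eb, G, Bb, D from the bottom.

Eb, G, Bb, D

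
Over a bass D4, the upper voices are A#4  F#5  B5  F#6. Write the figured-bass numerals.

The notes D, A#, F#, B stack in thirds as B–D–F#–A# — a B minor-major seventh chord. The bass D is the third, so this is first inversion: figured 6/5.

6/5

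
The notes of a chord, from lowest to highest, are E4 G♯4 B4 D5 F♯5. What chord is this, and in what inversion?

E dominant ninth, root position

The pitch classes E, G#, B, D, F# arrange in thirds as E–G#–B–D–F#: an E dominant ninth chord.
With the root (E) in the bass, the chord is in root position.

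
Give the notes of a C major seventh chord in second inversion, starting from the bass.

C major seventh is C–E–G–B. Second inversion puts the fifth (G) in the bass, with the remaining tones above: G, B, C, E.

G, B, C, E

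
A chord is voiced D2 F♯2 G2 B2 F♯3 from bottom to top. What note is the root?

G

Reordering D, F#, G, B into stacked thirds gives G–B–D–F#; the bottom of that stack, G, is the root.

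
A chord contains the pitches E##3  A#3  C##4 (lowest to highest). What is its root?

A#

E##, A#, C## are the tones of an A# augmented triad (A#–C##–E##), making A# the root.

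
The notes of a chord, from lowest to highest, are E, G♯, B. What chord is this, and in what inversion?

The distinct note names are E, G#, B. Stacked in thirds they read E–G#–B, which is a major triad on E.
E is the root of E major; root in the bass means root position (figured bass 5/3).

E major, root position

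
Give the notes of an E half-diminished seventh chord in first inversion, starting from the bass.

G, Bb, D, E

The chord tones are E–G–Bb–D. With the third (G) lowest for first inversion: G, Bb, D, E.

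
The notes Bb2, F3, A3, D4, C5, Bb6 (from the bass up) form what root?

Bb

Bb, F, A, D, C are the tones of a Bb major ninth chord (Bb–D–F–A–C), making Bb the root.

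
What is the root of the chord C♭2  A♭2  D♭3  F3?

The distinct letter names are Cb, Ab, Db, F. Arranged as a stack of thirds they read Db–F–Ab–Cb, so Db is the root (a Db dominant seventh chord).

Db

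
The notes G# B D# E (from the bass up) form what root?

E

G#, B, D#, E are the tones of an E major seventh chord (E–G#–B–D#), making E the root.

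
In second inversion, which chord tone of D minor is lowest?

A

In second inversion the fifth is lowest. For D minor (D–F–A) that is A.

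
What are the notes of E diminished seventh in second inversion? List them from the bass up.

E diminished seventh is E–G–Bb–Db. Second inversion puts the fifth (Bb) in the bass, with the remaining tones above: Bb, Db, E, G.

Bb, Db, E, G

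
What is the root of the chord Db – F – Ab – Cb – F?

Reordering Db, F, Ab, Cb into stacked thirds gives Db–F–Ab–Cb; the bottom of that stack, Db, is the root.

Db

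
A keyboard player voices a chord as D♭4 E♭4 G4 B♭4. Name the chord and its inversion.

Eb dominant seventh, third inversion

The pitch classes Db, Eb, G, Bb arrange in thirds as Eb–G–Bb–Db: an Eb dominant seventh chord.
With the seventh (Db) in the bass, the chord is in third inversion (figured bass 4/2).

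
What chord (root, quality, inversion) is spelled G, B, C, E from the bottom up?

Reducing to letter names: G, B, C, E. These stack in thirds as C–E–G–B — a C major seventh chord.
With the fifth (G) in the bass, the chord is in second inversion (figured bass 4/3).

C major seventh, second inversion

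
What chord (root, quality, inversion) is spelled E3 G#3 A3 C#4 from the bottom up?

A major seventh, second inversion

The distinct note names are E, G#, A, C#. Stacked in thirds they read A–C#–E–G#, which is a major seventh chord on A.
E is the fifth of A major seventh; fifth in the bass means second inversion (figured bass 4/3).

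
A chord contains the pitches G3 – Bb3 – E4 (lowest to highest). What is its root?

E

The distinct letter names are G, Bb, E. Arranged as a stack of thirds they read E–G–Bb, so E is the root (an E diminished triad).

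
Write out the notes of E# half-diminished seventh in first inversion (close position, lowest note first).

Spelling E# half-diminished seventh: E#–G#–B–D#. In first inversion the third is bass, giving G#, B, D#, E# from the bottom.

G#, B, D#, E#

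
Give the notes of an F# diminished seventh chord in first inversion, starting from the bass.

The chord tones are F#–A–C–Eb. With the third (A) lowest for first inversion: A, C, Eb, F#.

A, C, Eb, F#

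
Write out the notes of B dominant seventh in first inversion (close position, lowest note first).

D#, F#, A, B

B dominant seventh is B–D#–F#–A. First inversion puts the third (D#) in the bass, with the remaining tones above: D#, F#, A, B.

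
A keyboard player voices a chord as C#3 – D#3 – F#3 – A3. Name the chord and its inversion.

The distinct note names are C#, D#, F#, A. Stacked in thirds they read D#–F#–A–C#, which is a half-diminished seventh chord on D#.
With the seventh (C#) in the bass, the chord is in third inversion (figured bass 4/2).

D# half-diminished seventh, third inversion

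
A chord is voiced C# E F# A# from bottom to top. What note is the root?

Reordering C#, E, F#, A# into stacked thirds gives F#–A#–C#–E; the bottom of that stack, F#, is the root.

F#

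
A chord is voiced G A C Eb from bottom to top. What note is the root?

A

G, A, C, Eb are the tones of an A half-diminished seventh chord (A–C–Eb–G), making A the root.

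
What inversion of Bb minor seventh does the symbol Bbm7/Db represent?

Bbm7/Db means Bb minor seventh with Db in the bass. Db is the third of Bb minor seventh (Bb–Db–F–Ab), so this is first inversion.

first inversion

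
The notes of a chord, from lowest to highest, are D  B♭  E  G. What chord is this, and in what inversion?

Reducing to letter names: D, Bb, E, G. These stack in thirds as E–G–Bb–D — an E half-diminished seventh chord.
With the seventh (D) in the bass, the chord is in third inversion (figured bass 4/2).

E half-diminished seventh, third inversion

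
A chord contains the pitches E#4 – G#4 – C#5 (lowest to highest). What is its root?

E#, G#, C# are the tones of a C# major triad (C#–E#–G#), making C# the root.

C#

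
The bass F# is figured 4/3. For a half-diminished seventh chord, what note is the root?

The figures 4/3 mean the fifth of the chord is in the bass. If F# is the fifth of a half-diminished seventh chord, the root is B# (chord tones B#–D#–F#–A#).

B#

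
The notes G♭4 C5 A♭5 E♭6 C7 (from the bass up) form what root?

Reordering Gb, C, Ab, Eb into stacked thirds gives Ab–C–Eb–Gb; the bottom of that stack, Ab, is the root.

Ab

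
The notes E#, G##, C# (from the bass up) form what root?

C#

Reordering E#, G##, C# into stacked thirds gives C#–E#–G##; the bottom of that stack, C#, is the root.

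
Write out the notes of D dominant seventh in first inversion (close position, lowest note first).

F#, A, C, D

Spelling D dominant seventh: D–F#–A–C. In first inversion the third is bass, giving F#, A, C, D from the bottom.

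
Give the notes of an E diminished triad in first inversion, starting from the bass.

G, Bb, E

E diminished is E–G–Bb. First inversion puts the third (G) in the bass, with the remaining tones above: G, Bb, E.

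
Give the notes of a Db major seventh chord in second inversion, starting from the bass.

The chord tones are Db–F–Ab–C. With the fifth (Ab) lowest for second inversion: Ab, C, Db, F.

Ab, C, Db, F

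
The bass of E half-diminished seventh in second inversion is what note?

The fifth of E half-diminished seventh (E–G–Bb–D) is Bb; that is the bass in second inversion.

Bb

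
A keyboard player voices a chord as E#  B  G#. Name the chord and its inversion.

The pitch classes E#, B, G# arrange in thirds as E#–G#–B: an E# diminished triad.
The lowest note is E#, the root of the chord, so this is root position (figured bass 5/3).

E# diminished, root position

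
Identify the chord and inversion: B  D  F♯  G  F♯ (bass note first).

The pitch classes B, D, F#, G arrange in thirds as G–B–D–F#: a G major seventh chord.
B is the third of G major seventh; third in the bass means first inversion (figured bass 6/5).

G major seventh, first inversion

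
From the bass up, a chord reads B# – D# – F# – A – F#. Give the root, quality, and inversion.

The distinct note names are B#, D#, F#, A. Stacked in thirds they read B#–D#–F#–A, which is a diminished seventh chord on B#.
With the root (B#) in the bass, the chord is in root position (figured bass 7).

B# diminished seventh, root position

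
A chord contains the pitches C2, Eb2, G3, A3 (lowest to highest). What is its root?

Reordering C, Eb, G, A into stacked thirds gives A–C–Eb–G; the bottom of that stack, A, is the root.

A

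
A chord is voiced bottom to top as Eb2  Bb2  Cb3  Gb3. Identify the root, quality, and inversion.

Cb major seventh, first inversion

Reducing to letter names: Eb, Bb, Cb, Gb. These stack in thirds as Cb–Eb–Gb–Bb — a Cb major seventh chord.
With the third (Eb) in the bass, the chord is in first inversion (figured bass 6/5).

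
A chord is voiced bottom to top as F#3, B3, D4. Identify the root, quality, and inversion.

The distinct note names are F#, B, D. Stacked in thirds they read B–D–F#, which is a minor triad on B.
With the fifth (F#) in the bass, the chord is in second inversion (figured bass 6/4).

B minor, second inversion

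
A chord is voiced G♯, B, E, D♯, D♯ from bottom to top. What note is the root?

E

Reordering G#, B, E, D# into stacked thirds gives E–G#–B–D#; the bottom of that stack, E, is the root.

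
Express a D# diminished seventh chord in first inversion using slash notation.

First inversion of D# diminished seventh has the third (F#) in the bass. As a slash chord: D#dim7/F#.

D#dim7/F#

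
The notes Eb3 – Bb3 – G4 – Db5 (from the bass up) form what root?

The distinct letter names are Eb, Bb, G, Db. Arranged as a stack of thirds they read Eb–G–Bb–Db, so Eb is the root (an Eb dominant seventh chord).

Eb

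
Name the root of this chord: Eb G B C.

C

Eb, G, B, C are the tones of a C minor-major seventh chord (C–Eb–G–B), making C the root.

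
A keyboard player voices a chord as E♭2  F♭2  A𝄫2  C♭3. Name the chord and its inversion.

The pitch classes Eb, Fb, Abb, Cb arrange in thirds as Fb–Abb–Cb–Eb: an Fb minor-major seventh chord.
Eb is the seventh of Fb minor-major seventh; seventh in the bass means third inversion (figured bass 4/2).

Fb minor-major seventh, third inversion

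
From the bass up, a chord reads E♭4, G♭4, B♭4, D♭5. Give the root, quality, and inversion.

Eb minor seventh, root position

Reducing to letter names: Eb, Gb, Bb, Db. These stack in thirds as Eb–Gb–Bb–Db — an Eb minor seventh chord.
The lowest note is Eb, the root of the chord, so this is root position (figured bass 7).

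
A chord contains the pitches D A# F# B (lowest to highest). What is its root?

D, A#, F#, B are the tones of a B minor-major seventh chord (B–D–F#–A#), making B the root.

B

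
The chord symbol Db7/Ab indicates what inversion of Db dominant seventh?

second inversion

Db7/Ab means Db dominant seventh with Ab in the bass. Ab is the fifth of Db dominant seventh (Db–F–Ab–Cb), so this is second inversion.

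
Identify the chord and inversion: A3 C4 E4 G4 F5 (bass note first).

Reducing to letter names: A, C, E, G, F. These stack in thirds as F–A–C–E–G — an F major ninth chord.
A is the third of F major ninth; third in the bass means first inversion.

F major ninth, first inversion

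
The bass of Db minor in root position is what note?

In root position the root is lowest. For Db minor (Db–Fb–Ab) that is Db.

Db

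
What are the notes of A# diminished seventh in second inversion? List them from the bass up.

The chord tones are A#–C#–E–G. With the fifth (E) lowest for second inversion: E, G, A#, C#.

E, G, A#, C#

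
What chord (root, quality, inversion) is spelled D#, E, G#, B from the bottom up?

The distinct note names are D#, E, G#, B. Stacked in thirds they read E–G#–B–D#, which is a major seventh chord on E.
D# is the seventh of E major seventh; seventh in the bass means third inversion (figured bass 4/2).

E major seventh, third inversion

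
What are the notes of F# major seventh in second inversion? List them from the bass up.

C#, E#, F#, A#

Spelling F# major seventh: F#–A#–C#–E#. In second inversion the fifth is bass, giving C#, E#, F#, A# from the bottom.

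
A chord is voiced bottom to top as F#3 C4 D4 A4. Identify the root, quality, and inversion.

The distinct note names are F#, C, D, A. Stacked in thirds they read D–F#–A–C, which is a dominant seventh chord on D.
F# is the third of D dominant seventh; third in the bass means first inversion (figured bass 6/5).

D dominant seventh, first inversion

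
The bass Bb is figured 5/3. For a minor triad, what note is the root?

Bb

The figures 5/3 mean the root of the chord is in the bass. If Bb is the root of a minor triad, the root is Bb (chord tones Bb–Db–F).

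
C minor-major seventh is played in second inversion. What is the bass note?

G

The fifth of C minor-major seventh (C–Eb–G–B) is G; that is the bass in second inversion.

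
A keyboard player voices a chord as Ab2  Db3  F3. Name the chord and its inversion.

The distinct note names are Ab, Db, F. Stacked in thirds they read Db–F–Ab, which is a major triad on Db.
Ab is the fifth of Db major; fifth in the bass means second inversion (figured bass 6/4).

Db major, second inversion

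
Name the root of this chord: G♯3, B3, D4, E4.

E

Reordering G#, B, D, E into stacked thirds gives E–G#–B–D; the bottom of that stack, E, is the root.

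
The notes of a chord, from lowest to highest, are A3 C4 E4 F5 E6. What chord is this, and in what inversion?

The pitch classes A, C, E, F arrange in thirds as F–A–C–E: an F major seventh chord.
The lowest note is A, the third of the chord, so this is first inversion (figured bass 6/5).

F major seventh, first inversion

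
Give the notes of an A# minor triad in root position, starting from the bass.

A# minor is A#–C#–E#. Root position puts the root (A#) in the bass, with the remaining tones above: A#, C#, E#.

A#, C#, E#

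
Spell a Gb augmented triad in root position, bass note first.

Gb, Bb, D

Spelling Gb augmented: Gb–Bb–D. In root position the root is bass, giving Gb, Bb, D from the bottom.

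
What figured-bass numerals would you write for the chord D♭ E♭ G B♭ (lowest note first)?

4/2

The notes Db, Eb, G, Bb stack in thirds as Eb–G–Bb–Db — an Eb dominant seventh chord. The bass Db is the seventh, so this is third inversion: figured 4/2.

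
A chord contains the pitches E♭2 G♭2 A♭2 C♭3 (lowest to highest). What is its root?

Ab

Reordering Eb, Gb, Ab, Cb into stacked thirds gives Ab–Cb–Eb–Gb; the bottom of that stack, Ab, is the root.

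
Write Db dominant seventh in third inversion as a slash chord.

Db7/Cb

Third inversion of Db dominant seventh has the seventh (Cb) in the bass. As a slash chord: Db7/Cb.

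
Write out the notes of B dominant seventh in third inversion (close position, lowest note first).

Spelling B dominant seventh: B–D#–F#–A. In third inversion the seventh is bass, giving A, B, D#, F# from the bottom.

A, B, D#, F#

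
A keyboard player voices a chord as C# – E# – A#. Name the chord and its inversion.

A# minor, first inversion

The distinct note names are C#, E#, A#. Stacked in thirds they read A#–C#–E#, which is a minor triad on A#.
C# is the third of A# minor; third in the bass means first inversion (figured bass 6).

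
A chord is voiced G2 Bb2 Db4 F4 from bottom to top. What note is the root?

G

Reordering G, Bb, Db, F into stacked thirds gives G–Bb–Db–F; the bottom of that stack, G, is the root.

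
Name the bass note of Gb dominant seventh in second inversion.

Gb dominant seventh is Gb–Bb–Db–Fb. Second inversion places the fifth in the bass: Db.

Db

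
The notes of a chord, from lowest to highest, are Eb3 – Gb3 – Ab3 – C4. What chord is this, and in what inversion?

Ab dominant seventh, second inversion

Reducing to letter names: Eb, Gb, Ab, C. These stack in thirds as Ab–C–Eb–Gb — an Ab dominant seventh chord.
The lowest note is Eb, the fifth of the chord, so this is second inversion (figured bass 4/3).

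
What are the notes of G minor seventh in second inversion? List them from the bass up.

Spelling G minor seventh: G–Bb–D–F. In second inversion the fifth is bass, giving D, F, G, Bb from the bottom.

D, F, G, Bb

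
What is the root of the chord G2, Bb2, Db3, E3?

G, Bb, Db, E are the tones of an E diminished seventh chord (E–G–Bb–Db), making E the root.

E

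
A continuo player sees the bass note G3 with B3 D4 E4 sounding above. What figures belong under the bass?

The notes G, B, D, E stack in thirds as E–G–B–D — an E minor seventh chord. The bass G is the third, so this is first inversion: figured 6/5.

6/5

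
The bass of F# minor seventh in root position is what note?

F#

In root position the root is lowest. For F# minor seventh (F#–A–C#–E) that is F#.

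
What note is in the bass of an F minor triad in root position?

The root of F minor (F–Ab–C) is F; that is the bass in root position.

F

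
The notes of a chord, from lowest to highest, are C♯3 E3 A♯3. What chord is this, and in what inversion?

A# diminished, first inversion

The pitch classes C#, E, A# arrange in thirds as A#–C#–E: an A# diminished triad.
With the third (C#) in the bass, the chord is in first inversion (figured bass 6).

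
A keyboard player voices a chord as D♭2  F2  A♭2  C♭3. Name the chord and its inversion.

Reducing to letter names: Db, F, Ab, Cb. These stack in thirds as Db–F–Ab–Cb — a Db dominant seventh chord.
The lowest note is Db, the root of the chord, so this is root position (figured bass 7).

Db dominant seventh, root position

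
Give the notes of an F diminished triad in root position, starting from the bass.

F, Ab, Cb

F diminished is F–Ab–Cb. Root position puts the root (F) in the bass, with the remaining tones above: F, Ab, Cb.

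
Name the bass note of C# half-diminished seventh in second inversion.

C# half-diminished seventh is C#–E–G–B. Second inversion places the fifth in the bass: G.

G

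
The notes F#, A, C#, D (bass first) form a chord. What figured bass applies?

6/5

The notes F#, A, C#, D stack in thirds as D–F#–A–C# — a D major seventh chord. The bass F# is the third, so this is first inversion: figured 6/5.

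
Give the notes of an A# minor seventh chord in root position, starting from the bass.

Spelling A# minor seventh: A#–C#–E#–G#. In root position the root is bass, giving A#, C#, E#, G# from the bottom.

A#, C#, E#, G#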